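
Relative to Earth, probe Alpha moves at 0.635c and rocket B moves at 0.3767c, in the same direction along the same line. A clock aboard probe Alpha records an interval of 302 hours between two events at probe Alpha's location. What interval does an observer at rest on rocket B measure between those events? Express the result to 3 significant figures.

Transform probe Alpha's velocity into rocket B's frame: (0.635 − 0.3767)/(1 − 0.635·0.3767) = 0.2583/0.7607955, so the relative speed is 0.33951c.
γ for this relative speed: γ = 1/√(1 − 0.115267) = 1.0631.
Probe Alpha's interval is proper; time dilation gives Δt_B = γΔτ = 1.0631 × 302 hours = 321 hours.

321 hours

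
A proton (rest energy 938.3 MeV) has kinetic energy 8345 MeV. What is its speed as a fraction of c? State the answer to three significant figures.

0.995c

γ = 1 + K/(mc²) = 1 + 8345/938.3 = 9.8937.
β = √(1 − 1/γ²) = √(1 − 0.010216) = √0.989784 = 0.995.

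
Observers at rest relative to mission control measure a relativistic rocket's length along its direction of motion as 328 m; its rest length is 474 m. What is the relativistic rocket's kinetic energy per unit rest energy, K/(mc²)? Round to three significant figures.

From L = L₀/γ: γ = 474/328 = 1.44512.
Since K = (γ−1)mc², K/(mc²) = 1.44512 − 1 = 0.445.

0.445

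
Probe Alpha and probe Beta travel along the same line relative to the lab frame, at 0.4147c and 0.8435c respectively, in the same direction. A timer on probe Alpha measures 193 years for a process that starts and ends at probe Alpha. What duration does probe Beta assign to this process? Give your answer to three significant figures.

Speed of probe Alpha in probe Beta's frame: u = (v_A − v_B)/(1 − v_A v_B/c²) = (0.4147 − 0.8435)/(1 − 0.4147×0.8435) = −0.4288/0.65020055 = −0.65949; |u| = 0.65949c.
γ for this relative speed: γ = 1/√(1 − 0.434927) = 1.3303.
Probe Alpha's interval is proper; time dilation gives Δt_B = γΔτ = 1.3303 × 193 years = 257 years.

257 years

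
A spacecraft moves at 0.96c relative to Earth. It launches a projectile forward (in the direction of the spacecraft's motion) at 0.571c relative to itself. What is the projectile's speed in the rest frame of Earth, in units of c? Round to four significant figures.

0.9889c

In units of c, u = (u' + v)/(1 + u'v) with u' = 0.571 and v = 0.96.
Numerator: 0.571 + 0.96 = 1.531. Denominator: 1 + (0.571)(0.96) = 1.54816.
u = 1.531/1.54816 = 0.98892, so the speed is 0.9889c.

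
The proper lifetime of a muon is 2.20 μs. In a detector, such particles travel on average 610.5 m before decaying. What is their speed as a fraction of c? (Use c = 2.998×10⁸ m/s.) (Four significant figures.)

d = βγcτ ⇒ βγ = d/(cτ) = 610.5 m / (659.56 m) = 0.92562.
β = (βγ)/√(1+(βγ)²) = 0.92562/√1.856772 = 0.6793.

0.6793c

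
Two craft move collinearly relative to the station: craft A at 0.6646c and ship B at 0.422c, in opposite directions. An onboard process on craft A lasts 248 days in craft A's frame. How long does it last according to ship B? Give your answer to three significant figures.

469 days

Transform craft A's velocity into ship B's frame: (0.6646 + 0.422)/(1 + 0.6646·0.422) = 1.0866/1.2804612, so the relative speed is 0.8486c.
At |u| = 0.8486c, γ = (1 − 0.720122)^(−1/2) = 1.8902.
Craft A's interval is proper; time dilation gives Δt_B = γΔτ = 1.8902 × 248 days = 469 days.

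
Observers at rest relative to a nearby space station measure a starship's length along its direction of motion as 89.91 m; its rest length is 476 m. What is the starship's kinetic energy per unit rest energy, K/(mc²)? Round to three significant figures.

γ = L₀/L = 476/89.91 = 5.29418.
Since K = (γ−1)mc², K/(mc²) = 5.29418 − 1 = 4.29.

4.29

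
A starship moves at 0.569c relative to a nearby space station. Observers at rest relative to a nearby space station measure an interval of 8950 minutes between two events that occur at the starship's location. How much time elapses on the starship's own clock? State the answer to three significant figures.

γ = 1/√(1 − β²) = 1/√(1 − 0.323761) = 1/√0.676239 = 1/0.822338 = 1.216.
The moving clock records proper time: Δτ = Δt/γ = 8950/1.216 = 7360 minutes.

7360 minutes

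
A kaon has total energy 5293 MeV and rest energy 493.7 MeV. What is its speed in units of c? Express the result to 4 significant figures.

0.9956c

Total energy E = γmc² gives γ = 5293/493.7 = 10.721.
Hence β = √(1 − 1/γ²) = √(1 − 0.0087002) = √0.9912998 = 0.9956.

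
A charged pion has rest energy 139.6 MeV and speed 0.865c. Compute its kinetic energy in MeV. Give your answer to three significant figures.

139 MeV

Lorentz factor: γ = (1 − 0.748225)^(−1/2) = 1.99294.
Kinetic energy: K = (γ − 1)mc² = (1.99294 − 1) × 139.6 MeV = 0.99294 × 139.6 = 139 MeV.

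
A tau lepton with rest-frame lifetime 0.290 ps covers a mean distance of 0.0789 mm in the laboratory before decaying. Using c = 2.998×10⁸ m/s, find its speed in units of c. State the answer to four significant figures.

0.6720c

Let x = d/(cτ) = 7.890×10^-5 m / (2.998×10⁸ m/s × 2.900×10^-13 s) = 0.9075. Since d = βγcτ, x = βγ = β/√(1−β²).
Solving: β² = x²/(1+x²) = 0.823556/1.823556 = 0.451621, so β = 0.6720.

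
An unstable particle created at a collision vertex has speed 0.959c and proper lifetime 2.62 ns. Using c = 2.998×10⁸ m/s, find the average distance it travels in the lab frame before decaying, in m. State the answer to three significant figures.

2.66 m

γ = 1/√(1 − β²) = 1/√(1 − 0.919681) = 1/√0.080319 = 1/0.283406 = 3.5285.
Lab-frame lifetime: Δt = γτ = 3.5285 × 2.62 ns = 9.2447 ns.
Distance: d = vΔt = 0.959 × 2.998×10⁸ m/s × 9.2447×10^-9 s = 2.66 m.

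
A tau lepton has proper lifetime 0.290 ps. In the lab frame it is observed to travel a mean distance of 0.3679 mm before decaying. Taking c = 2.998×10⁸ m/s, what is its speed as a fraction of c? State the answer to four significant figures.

Lab distance = (lab lifetime)·v = γτ·βc, so βγ = d/(cτ) = 3.679×10^-4/(2.998×10⁸ × 2.900×10^-13) = 4.2316.
With βγ = 4.2316: γ² = 1 + (βγ)² = 18.9064, and β = (βγ)/γ = 4.2316/4.34815 = 0.9732.

0.9732c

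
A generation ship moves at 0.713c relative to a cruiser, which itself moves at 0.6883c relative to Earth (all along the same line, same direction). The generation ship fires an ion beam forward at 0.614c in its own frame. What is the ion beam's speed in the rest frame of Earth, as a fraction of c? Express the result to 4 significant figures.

0.9853c

Apply u = (u'+v)/(1+u'v) twice. Ion beam in the cruiser frame: (0.614+0.713)/(1+0.614·0.713) = 1.327/1.437782 = 0.92295c.
That velocity, transformed to the rest frame of Earth: (0.92295+0.6883)/(1+0.92295·0.6883) = 1.61125/1.635266485 = 0.98531c.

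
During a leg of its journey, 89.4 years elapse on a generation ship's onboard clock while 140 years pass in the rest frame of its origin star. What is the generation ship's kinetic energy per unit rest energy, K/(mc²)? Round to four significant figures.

From Δt = γΔτ: γ = 140/89.4 = 1.566.
Since K = (γ−1)mc², K/(mc²) = 1.566 − 1 = 0.5660.

0.5660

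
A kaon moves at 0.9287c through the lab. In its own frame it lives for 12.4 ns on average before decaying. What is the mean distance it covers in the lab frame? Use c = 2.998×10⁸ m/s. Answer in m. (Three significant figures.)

With β = 0.9287, γ = 1/√(1 − 0.9287²) = 1/√0.13751631 = 2.6966.
Lab-frame lifetime: Δt = γτ = 2.6966 × 12.4 ns = 33.438 ns.
Distance: d = vΔt = 0.9287 × 2.998×10⁸ m/s × 3.3438×10^-8 s = 9.31 m.

9.31 m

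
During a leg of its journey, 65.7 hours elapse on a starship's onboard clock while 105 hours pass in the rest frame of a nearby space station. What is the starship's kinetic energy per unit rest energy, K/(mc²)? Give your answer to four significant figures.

0.5982

From Δt = γΔτ: γ = 105/65.7 = 1.59817.
K/(mc²) = γ − 1 = 1.59817 − 1 = 0.5982.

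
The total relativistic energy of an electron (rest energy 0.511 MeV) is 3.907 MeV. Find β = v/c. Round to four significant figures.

0.9914

γ = E/(mc²) = 3.907/0.511 = 7.6458.
β = √(1 − 1/γ²) = √(1 − 0.0171062) = √0.9828938 = 0.9914.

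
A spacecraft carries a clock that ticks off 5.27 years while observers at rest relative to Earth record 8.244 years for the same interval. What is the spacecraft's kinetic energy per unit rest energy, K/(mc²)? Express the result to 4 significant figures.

From Δt = γΔτ: γ = 8.244/5.27 = 1.56433.
K/(mc²) = γ − 1 = 1.56433 − 1 = 0.5643.

0.5643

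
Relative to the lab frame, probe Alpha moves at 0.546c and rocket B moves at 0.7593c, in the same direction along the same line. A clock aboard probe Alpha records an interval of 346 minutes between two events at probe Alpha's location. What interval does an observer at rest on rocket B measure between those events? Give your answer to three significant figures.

Transform probe Alpha's velocity into rocket B's frame: (0.546 − 0.7593)/(1 − 0.546·0.7593) = −0.2133/0.5854222, so the relative speed is 0.36435c.
At |u| = 0.36435c, γ = (1 − 0.132751)^(−1/2) = 1.0738.
The clock on probe Alpha records proper time, so rocket B measures Δt = γΔτ = 1.0738 × 346 = 372 minutes.

372 minutes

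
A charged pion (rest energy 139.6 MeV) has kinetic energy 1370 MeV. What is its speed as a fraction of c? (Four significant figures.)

0.9957c

γ = 1 + K/(mc²) = 1 + 1370/139.6 = 10.814.
β = √(1 − 1/γ²) = √(1 − 0.0085512) = √0.9914488 = 0.9957.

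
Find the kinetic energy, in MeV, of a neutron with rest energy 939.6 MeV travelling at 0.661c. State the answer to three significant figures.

313 MeV

γ = 1/√(1 − β²) = 1/√(1 − 0.436921) = 1/√0.563079 = 1.33265.
Kinetic energy: K = (γ − 1)mc² = (1.33265 − 1) × 939.6 MeV = 0.33265 × 939.6 = 313 MeV.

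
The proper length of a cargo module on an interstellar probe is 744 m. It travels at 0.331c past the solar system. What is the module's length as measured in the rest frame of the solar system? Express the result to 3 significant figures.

702 m

β² = 0.109561, so γ = 1/√0.890439 = 1.0597.
Along the direction of motion the measured length is L₀/γ = 744/1.0597 = 702 m.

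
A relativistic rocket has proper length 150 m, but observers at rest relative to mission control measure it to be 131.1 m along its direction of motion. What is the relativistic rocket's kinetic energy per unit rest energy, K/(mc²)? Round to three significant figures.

0.144

From L = L₀/γ: γ = 150/131.1 = 1.14416.
K/(mc²) = γ − 1 = 1.14416 − 1 = 0.144.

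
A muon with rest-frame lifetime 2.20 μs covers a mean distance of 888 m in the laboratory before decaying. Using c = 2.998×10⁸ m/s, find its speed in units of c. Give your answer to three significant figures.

Let x = d/(cτ) = 888.0 m / (2.998×10⁸ m/s × 2.200×10^-6 s) = 1.3464. Since d = βγcτ, x = βγ = β/√(1−β²).
Solving: β² = x²/(1+x²) = 1.81279/2.81279 = 0.644481, so β = 0.803.

0.803c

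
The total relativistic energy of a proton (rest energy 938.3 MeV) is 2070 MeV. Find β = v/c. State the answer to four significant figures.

0.8914

Total energy E = γmc² gives γ = 2070/938.3 = 2.2061.
Hence β = √(1 − 1/γ²) = √(1 − 0.205471) = √0.794529 = 0.8914.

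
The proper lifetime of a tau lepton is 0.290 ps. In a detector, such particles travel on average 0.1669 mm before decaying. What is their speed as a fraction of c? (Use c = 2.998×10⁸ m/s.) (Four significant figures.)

Lab distance = (lab lifetime)·v = γτ·βc, so βγ = d/(cτ) = 1.669×10^-4/(2.998×10⁸ × 2.900×10^-13) = 1.9197.
With βγ = 1.9197: γ² = 1 + (βγ)² = 4.68525, and β = (βγ)/γ = 1.9197/2.16454 = 0.8869.

0.8869c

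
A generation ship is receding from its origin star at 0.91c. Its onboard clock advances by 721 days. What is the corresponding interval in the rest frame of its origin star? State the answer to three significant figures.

1740 days

Lorentz factor: γ = (1 − 0.8281)^(−1/2) = 2.4119.
The onboard clock measures proper time, so the interval in the rest frame of its origin star is dilated: Δt = γ·Δτ = 2.4119 × 721 days = 1740 days.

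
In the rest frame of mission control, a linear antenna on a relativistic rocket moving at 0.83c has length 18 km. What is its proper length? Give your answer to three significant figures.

γ = 1/√(1 − β²) = 1/√(1 − 0.6889) = 1/√0.3111 = 1/0.557763 = 1.7929.
Proper length: L₀ = γ·L = 1.7929 × 18 = 32.3 km.

32.3 km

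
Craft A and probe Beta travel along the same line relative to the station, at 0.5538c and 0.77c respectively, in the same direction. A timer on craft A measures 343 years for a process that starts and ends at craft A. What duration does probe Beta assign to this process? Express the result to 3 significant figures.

The velocity of craft A relative to probe Beta is (0.5538 − 0.77)c / (1 − 0.5538×0.77) = −0.37693c; relative speed 0.37693c.
γ for this relative speed: γ = 1/√(1 − 0.142076) = 1.0796.
The clock on craft A records proper time, so probe Beta measures Δt = γΔτ = 1.0796 × 343 = 370 years.

370 years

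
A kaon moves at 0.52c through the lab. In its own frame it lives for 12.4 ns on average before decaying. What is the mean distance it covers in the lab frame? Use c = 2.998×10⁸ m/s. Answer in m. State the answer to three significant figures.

Lorentz factor: γ = (1 − 0.2704)^(−1/2) = 1.1707.
Lab-frame lifetime: Δt = γτ = 1.1707 × 12.4 ns = 14.517 ns.
Distance: d = vΔt = 0.52 × 2.998×10⁸ m/s × 1.4517×10^-8 s = 2.26 m.

2.26 m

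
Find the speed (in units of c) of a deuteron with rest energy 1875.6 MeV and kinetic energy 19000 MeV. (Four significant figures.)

K = (γ−1)mc², so γ = 1 + 19000/1875.6 = 11.13.
Then v/c = √(1 − γ⁻²) = √(1 − 0.00807253) = √0.99192747 = 0.9960.

0.9960c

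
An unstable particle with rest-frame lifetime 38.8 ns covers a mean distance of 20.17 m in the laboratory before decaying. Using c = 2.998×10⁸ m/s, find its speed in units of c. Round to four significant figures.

0.8663c

Lab distance = (lab lifetime)·v = γτ·βc, so βγ = d/(cτ) = 20.17/(2.998×10⁸ × 3.880×10^-8) = 1.734.
With βγ = 1.734: γ² = 1 + (βγ)² = 4.00676, and β = (βγ)/γ = 1.734/2.00169 = 0.8663.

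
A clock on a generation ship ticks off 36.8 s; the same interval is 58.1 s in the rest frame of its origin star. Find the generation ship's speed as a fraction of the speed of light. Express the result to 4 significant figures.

0.7738c

γ = Δt/Δτ = 58.1/36.8 = 1.5788.
β = √(1 − 1/γ²) = √(1 − 0.401186) = √0.598814 = 0.7738.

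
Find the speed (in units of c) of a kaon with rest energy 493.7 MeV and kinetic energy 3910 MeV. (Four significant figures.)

K = (γ−1)mc², so γ = 1 + 3910/493.7 = 8.9198.
Then v/c = √(1 − γ⁻²) = √(1 − 0.0125687) = √0.9874313 = 0.9937.

0.9937c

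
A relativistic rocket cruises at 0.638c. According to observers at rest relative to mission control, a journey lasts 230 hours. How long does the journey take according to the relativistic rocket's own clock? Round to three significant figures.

177 hours

With β = 0.638, γ = 1/√(1 − 0.638²) = 1/√0.592956 = 1.2986.
The moving clock records proper time: Δτ = Δt/γ = 230/1.2986 = 177 hours.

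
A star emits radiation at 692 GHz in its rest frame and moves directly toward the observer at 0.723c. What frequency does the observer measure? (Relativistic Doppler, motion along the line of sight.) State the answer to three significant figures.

Relativistic Doppler (source moving toward): f_obs = f_src · √((1+β)/(1−β)).
With β = 0.723: factor = √(1.723/0.277) = 2.494.
f_obs = 692 × 2.494 = 1730 GHz.

1730 GHz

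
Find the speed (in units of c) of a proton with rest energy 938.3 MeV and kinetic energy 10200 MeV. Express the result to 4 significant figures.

K = (γ−1)mc², so γ = 1 + 10200/938.3 = 11.871.
Then v/c = √(1 − γ⁻²) = √(1 − 0.00709619) = √0.99290381 = 0.9964.

0.9964c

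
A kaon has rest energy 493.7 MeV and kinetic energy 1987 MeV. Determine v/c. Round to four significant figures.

0.9800

γ = 1 + K/(mc²) = 1 + 1987/493.7 = 5.0247.
β = √(1 − 1/γ²) = √(1 − 0.0396077) = √0.9603923 = 0.9800.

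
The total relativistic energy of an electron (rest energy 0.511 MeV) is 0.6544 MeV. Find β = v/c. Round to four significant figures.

0.6247

γ = E/(mc²) = 0.6544/0.511 = 1.2806.
β = √(1 − 1/γ²) = √(1 − 0.60978) = √0.39022 = 0.6247.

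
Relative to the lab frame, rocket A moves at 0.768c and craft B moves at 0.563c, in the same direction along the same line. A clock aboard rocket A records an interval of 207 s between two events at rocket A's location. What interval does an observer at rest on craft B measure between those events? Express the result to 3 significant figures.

The velocity of rocket A relative to craft B is (0.768 − 0.563)c / (1 − 0.768×0.563) = 0.36116c; relative speed 0.36116c.
At |u| = 0.36116c, γ = (1 − 0.130437)^(−1/2) = 1.0724.
The clock on rocket A records proper time, so craft B measures Δt = γΔτ = 1.0724 × 207 = 222 s.

222 s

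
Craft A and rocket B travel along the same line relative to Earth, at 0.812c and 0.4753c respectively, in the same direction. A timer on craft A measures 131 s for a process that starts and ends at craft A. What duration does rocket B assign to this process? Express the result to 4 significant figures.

Speed of craft A in rocket B's frame: u = (v_A − v_B)/(1 − v_A v_B/c²) = (0.812 − 0.4753)/(1 − 0.812×0.4753) = 0.3367/0.6140564 = 0.54832; |u| = 0.54832c.
γ for this relative speed: γ = 1/√(1 − 0.300655) = 1.1958.
The clock on craft A records proper time, so rocket B measures Δt = γΔτ = 1.1958 × 131 = 156.6 s.

156.6 s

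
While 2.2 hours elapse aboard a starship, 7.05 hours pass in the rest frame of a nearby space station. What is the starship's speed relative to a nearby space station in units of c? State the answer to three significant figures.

γ = Δt/Δτ = 7.05/2.2 = 3.2045.
β = √(1 − 1/γ²) = √(1 − 0.0973822) = √0.9026178 = 0.950.

0.950c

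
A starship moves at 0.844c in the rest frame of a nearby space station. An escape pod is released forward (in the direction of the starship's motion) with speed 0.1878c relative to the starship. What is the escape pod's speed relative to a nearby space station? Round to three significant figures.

0.891c

Relativistic velocity addition: u = (u' + v)/(1 + u'v/c²), with u' = 0.1878c and v = 0.844c.
Numerator: 0.1878 + 0.844 = 1.0318. Denominator: 1 + (0.1878)(0.844) = 1.1585032.
u = 1.0318/1.1585032 = 0.89063, so the speed is 0.891c.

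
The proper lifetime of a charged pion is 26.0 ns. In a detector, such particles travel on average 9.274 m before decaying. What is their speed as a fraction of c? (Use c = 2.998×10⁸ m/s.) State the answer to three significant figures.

0.766c

Let x = d/(cτ) = 9.274 m / (2.998×10⁸ m/s × 2.600×10^-8 s) = 1.1898. Since d = βγcτ, x = βγ = β/√(1−β²).
Solving: β² = x²/(1+x²) = 1.41562/2.41562 = 0.586028, so β = 0.766.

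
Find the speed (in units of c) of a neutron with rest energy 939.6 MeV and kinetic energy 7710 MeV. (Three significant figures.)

γ = 1 + K/(mc²) = 1 + 7710/939.6 = 9.2056.
β = √(1 − 1/γ²) = √(1 − 0.0118004) = √0.9881996 = 0.994.

0.994c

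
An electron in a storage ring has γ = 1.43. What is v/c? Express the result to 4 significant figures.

0.7148

β = √(1 − 1/γ²) = √(1 − 1/2.0449) = √0.510979 = 0.7148.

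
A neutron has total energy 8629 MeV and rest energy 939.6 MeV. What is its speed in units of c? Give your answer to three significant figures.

Total energy E = γmc² gives γ = 8629/939.6 = 9.1837.
Hence β = √(1 − 1/γ²) = √(1 − 0.0118567) = √0.9881433 = 0.994.

0.994c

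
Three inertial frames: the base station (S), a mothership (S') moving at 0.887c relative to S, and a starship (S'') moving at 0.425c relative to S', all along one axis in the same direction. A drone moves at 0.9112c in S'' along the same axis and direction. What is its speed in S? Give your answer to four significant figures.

0.9978c

First combine the drone and starship (S''→S'): u₁ = (0.9112 + 0.425)/(1 + 0.9112×0.425) = 1.3362/1.38726 = 0.96319.
Then combine with the mothership (S'→S): u = (0.96319 + 0.887)/(1 + 0.96319×0.887) = 1.85019/1.85434953 = 0.99776.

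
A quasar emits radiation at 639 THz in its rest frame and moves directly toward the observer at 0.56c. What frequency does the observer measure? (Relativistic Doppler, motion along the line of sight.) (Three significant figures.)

1200 THz

Relativistic Doppler (source moving toward): f_obs = f_src · √((1+β)/(1−β)).
With β = 0.56: factor = √(1.56/0.44) = 1.8829.
f_obs = 639 × 1.8829 = 1200 THz.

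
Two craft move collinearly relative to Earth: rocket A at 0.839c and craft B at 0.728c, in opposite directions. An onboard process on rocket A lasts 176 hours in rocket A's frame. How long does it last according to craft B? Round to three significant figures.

The velocity of rocket A relative to craft B is (0.839 + 0.728)c / (1 + 0.839×0.728) = 0.97281c; relative speed 0.97281c.
γ for this relative speed: γ = 1/√(1 − 0.946359) = 4.3177.
The clock on rocket A records proper time, so craft B measures Δt = γΔτ = 4.3177 × 176 = 760 hours.

760 hours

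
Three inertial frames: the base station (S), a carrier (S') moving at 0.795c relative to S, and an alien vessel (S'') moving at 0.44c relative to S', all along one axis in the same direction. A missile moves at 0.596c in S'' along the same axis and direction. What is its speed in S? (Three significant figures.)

Apply u = (u'+v)/(1+u'v) twice. Missile in the carrier frame: (0.596+0.44)/(1+0.596·0.44) = 1.036/1.26224 = 0.82076c.
That velocity, transformed to the rest frame of the base station: (0.82076+0.795)/(1+0.82076·0.795) = 1.61576/1.6525042 = 0.97776c.

0.978c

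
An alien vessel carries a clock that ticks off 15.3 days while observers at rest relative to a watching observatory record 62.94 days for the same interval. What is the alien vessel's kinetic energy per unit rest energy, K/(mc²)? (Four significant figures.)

3.114

From Δt = γΔτ: γ = 62.94/15.3 = 4.11373.
Since K = (γ−1)mc², K/(mc²) = 4.11373 − 1 = 3.114.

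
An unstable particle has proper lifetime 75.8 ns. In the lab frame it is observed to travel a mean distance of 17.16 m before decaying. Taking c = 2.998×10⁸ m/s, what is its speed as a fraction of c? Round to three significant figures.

0.603c

Lab distance = (lab lifetime)·v = γτ·βc, so βγ = d/(cτ) = 17.16/(2.998×10⁸ × 7.580×10^-8) = 0.75512.
With βγ = 0.75512: γ² = 1 + (βγ)² = 1.570206, and β = (βγ)/γ = 0.75512/1.25308 = 0.603.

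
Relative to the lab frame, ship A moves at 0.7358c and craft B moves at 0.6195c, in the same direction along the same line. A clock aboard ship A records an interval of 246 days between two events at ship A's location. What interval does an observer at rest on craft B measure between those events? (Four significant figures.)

251.8 days

Transform ship A's velocity into craft B's frame: (0.7358 − 0.6195)/(1 − 0.7358·0.6195) = 0.1163/0.5441719, so the relative speed is 0.21372c.
At |u| = 0.21372c, γ = (1 − 0.0456762)^(−1/2) = 1.0237.
Ship A's interval is proper; time dilation gives Δt_B = γΔτ = 1.0237 × 246 days = 251.8 days.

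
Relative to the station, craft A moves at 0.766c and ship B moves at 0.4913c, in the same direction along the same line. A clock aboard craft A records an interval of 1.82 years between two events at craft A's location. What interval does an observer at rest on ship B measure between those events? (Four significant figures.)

2.027 years

Speed of craft A in ship B's frame: u = (v_A − v_B)/(1 − v_A v_B/c²) = (0.766 − 0.4913)/(1 − 0.766×0.4913) = 0.2747/0.6236642 = 0.44046; |u| = 0.44046c.
γ for this relative speed: γ = 1/√(1 − 0.194005) = 1.1139.
The clock on craft A records proper time, so ship B measures Δt = γΔτ = 1.1139 × 1.82 = 2.027 years.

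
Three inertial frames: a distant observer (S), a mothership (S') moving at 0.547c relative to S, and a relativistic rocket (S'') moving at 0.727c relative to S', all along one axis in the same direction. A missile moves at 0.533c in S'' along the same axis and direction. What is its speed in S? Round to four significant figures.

Apply u = (u'+v)/(1+u'v) twice. Missile in the mothership frame: (0.533+0.727)/(1+0.533·0.727) = 1.26/1.387491 = 0.90811c.
That velocity, transformed to the rest frame of a distant observer: (0.90811+0.547)/(1+0.90811·0.547) = 1.45511/1.49673617 = 0.97219c.

0.9722c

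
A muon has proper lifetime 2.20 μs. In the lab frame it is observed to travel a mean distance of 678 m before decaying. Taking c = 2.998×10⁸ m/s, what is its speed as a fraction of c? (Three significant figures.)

0.717c

d = βγcτ ⇒ βγ = d/(cτ) = 678.0 m / (659.56 m) = 1.028.
β = (βγ)/√(1+(βγ)²) = 1.028/√2.05678 = 0.717.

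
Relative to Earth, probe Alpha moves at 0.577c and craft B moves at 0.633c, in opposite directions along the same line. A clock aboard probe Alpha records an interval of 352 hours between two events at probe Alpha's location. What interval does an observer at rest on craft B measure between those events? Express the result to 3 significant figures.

The velocity of probe Alpha relative to craft B is (0.577 + 0.633)c / (1 + 0.577×0.633) = 0.88629c; relative speed 0.88629c.
At |u| = 0.88629c, γ = (1 − 0.78551)^(−1/2) = 2.1592.
Probe Alpha's interval is proper; time dilation gives Δt_B = γΔτ = 2.1592 × 352 hours = 760 hours.

760 hours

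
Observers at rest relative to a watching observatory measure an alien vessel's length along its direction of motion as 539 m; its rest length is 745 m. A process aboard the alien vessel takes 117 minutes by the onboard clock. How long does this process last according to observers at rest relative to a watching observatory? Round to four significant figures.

161.7 minutes

γ = L₀/L = 745/539 = 1.38219.
Δt = γΔτ = 1.38219 × 117 = 161.7 minutes.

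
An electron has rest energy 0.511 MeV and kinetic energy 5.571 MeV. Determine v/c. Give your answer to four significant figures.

K = (γ−1)mc², so γ = 1 + 5.571/0.511 = 11.902.
Then v/c = √(1 − γ⁻²) = √(1 − 0.00705928) = √0.99294072 = 0.9965.

0.9965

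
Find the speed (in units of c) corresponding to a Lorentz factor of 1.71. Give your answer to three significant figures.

0.811c

β = √(1 − 1/γ²) = √(1 − 1/2.9241) = √0.658014 = 0.811.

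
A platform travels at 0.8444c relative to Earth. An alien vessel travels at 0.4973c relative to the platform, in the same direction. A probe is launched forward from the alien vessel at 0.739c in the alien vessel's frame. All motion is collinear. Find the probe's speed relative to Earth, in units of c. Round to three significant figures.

0.992c

Apply u = (u'+v)/(1+u'v) twice. Probe in the platform frame: (0.739+0.4973)/(1+0.739·0.4973) = 1.2363/1.3675047 = 0.90406c.
That velocity, transformed to the rest frame of Earth: (0.90406+0.8444)/(1+0.90406·0.8444) = 1.74846/1.763388264 = 0.99153c.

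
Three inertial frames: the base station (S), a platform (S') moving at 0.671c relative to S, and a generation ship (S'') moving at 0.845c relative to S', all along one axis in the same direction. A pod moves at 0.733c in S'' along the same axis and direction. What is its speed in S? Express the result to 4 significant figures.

0.9949c

Compose velocities in two stages. Stage 1 (into S'): u₁ = (0.733+0.845)/(1+0.733×0.845) = 0.97444.
Stage 2 (into S): u = (0.97444+0.671)/(1+0.97444×0.671) = 0.99492, so the speed is 0.9949c.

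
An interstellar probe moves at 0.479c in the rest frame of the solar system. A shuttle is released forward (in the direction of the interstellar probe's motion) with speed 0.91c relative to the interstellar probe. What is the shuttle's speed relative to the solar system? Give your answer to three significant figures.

0.967c

Relativistic velocity addition: u = (u' + v)/(1 + u'v/c²), with u' = 0.91c and v = 0.479c.
Numerator: 0.91 + 0.479 = 1.389. Denominator: 1 + (0.91)(0.479) = 1.43589.
u = 1.389/1.43589 = 0.96734, so the speed is 0.967c.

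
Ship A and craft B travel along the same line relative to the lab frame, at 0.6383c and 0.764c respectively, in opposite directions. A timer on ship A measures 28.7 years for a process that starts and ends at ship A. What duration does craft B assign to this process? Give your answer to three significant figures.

86.0 years

The velocity of ship A relative to craft B is (0.6383 + 0.764)c / (1 + 0.6383×0.764) = 0.94262c; relative speed 0.94262c.
γ for this relative speed: γ = 1/√(1 − 0.888532) = 2.9952.
Ship A's interval is proper; time dilation gives Δt_B = γΔτ = 2.9952 × 28.7 years = 86.0 years.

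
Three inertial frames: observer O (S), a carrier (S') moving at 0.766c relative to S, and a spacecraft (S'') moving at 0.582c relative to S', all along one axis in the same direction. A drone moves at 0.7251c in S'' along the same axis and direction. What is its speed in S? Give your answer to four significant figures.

Apply u = (u'+v)/(1+u'v) twice. Drone in the carrier frame: (0.7251+0.582)/(1+0.7251·0.582) = 1.3071/1.4220082 = 0.91919c.
That velocity, transformed to the rest frame of observer O: (0.91919+0.766)/(1+0.91919·0.766) = 1.68519/1.70409954 = 0.9889c.

0.9889c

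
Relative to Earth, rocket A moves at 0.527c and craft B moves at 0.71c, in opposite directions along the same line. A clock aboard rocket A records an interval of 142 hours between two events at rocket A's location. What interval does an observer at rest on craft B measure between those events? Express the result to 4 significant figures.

326.0 hours

The velocity of rocket A relative to craft B is (0.527 + 0.71)c / (1 + 0.527×0.71) = 0.90018c; relative speed 0.90018c.
γ for this relative speed: γ = 1/√(1 − 0.810324) = 2.2961.
Rocket A's interval is proper; time dilation gives Δt_B = γΔτ = 2.2961 × 142 hours = 326.0 hours.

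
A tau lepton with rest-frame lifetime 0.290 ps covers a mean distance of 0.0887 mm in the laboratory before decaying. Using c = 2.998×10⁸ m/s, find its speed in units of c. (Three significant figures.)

Lab distance = (lab lifetime)·v = γτ·βc, so βγ = d/(cτ) = 8.870×10^-5/(2.998×10⁸ × 2.900×10^-13) = 1.0202.
With βγ = 1.0202: γ² = 1 + (βγ)² = 2.04081, and β = (βγ)/γ = 1.0202/1.42857 = 0.714.

0.714c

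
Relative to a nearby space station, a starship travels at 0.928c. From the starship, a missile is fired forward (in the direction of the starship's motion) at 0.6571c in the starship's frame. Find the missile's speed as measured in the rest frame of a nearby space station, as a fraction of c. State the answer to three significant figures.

0.985c

Relativistic velocity addition: u = (u' + v)/(1 + u'v/c²), with u' = 0.6571c and v = 0.928c.
Numerator: 0.6571 + 0.928 = 1.5851. Denominator: 1 + (0.6571)(0.928) = 1.6097888.
u = 1.5851/1.6097888 = 0.98466, so the speed is 0.985c.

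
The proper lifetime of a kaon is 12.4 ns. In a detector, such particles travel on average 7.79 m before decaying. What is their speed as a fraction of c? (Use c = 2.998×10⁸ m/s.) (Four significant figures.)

0.9025c

Let x = d/(cτ) = 7.790 m / (2.998×10⁸ m/s × 1.240×10^-8 s) = 2.0955. Since d = βγcτ, x = βγ = β/√(1−β²).
Solving: β² = x²/(1+x²) = 4.39112/5.39112 = 0.81451, so β = 0.9025.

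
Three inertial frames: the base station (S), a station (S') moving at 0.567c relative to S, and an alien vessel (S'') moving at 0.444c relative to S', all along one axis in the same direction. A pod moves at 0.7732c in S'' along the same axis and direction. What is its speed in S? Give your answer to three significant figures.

0.973c

Compose velocities in two stages. Stage 1 (into S'): u₁ = (0.7732+0.444)/(1+0.7732×0.444) = 0.90613.
Stage 2 (into S): u = (0.90613+0.567)/(1+0.90613×0.567) = 0.97315, so the speed is 0.973c.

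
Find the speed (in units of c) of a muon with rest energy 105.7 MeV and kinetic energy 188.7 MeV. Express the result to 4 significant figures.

0.9333c

γ = 1 + K/(mc²) = 1 + 188.7/105.7 = 2.7852.
β = √(1 − 1/γ²) = √(1 − 0.12891) = √0.87109 = 0.9333.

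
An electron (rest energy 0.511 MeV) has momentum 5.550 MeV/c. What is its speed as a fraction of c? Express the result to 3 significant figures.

0.996c

βγ = pc/(mc²) = 5.550/0.511 = 10.861.
Since γ² = 1 + (βγ)² = 118.961, γ = √118.961 = 10.9069, and β = (βγ)/γ = 10.861/10.9069 = 0.996.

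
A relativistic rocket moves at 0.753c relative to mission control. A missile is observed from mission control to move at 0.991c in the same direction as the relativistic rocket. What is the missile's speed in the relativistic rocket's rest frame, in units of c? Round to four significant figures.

0.9378c

Transform to the relativistic rocket's frame: u' = (u − v)/(1 − uv/c²).
u' = (0.991 − 0.753)/(1 − 0.991×0.753) = 0.238/0.253777 = 0.93783.
Speed in the relativistic rocket's frame: 0.9378c (in the same direction).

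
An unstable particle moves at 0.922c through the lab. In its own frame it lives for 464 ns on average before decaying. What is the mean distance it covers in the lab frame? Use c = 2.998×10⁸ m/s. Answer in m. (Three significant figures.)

Lorentz factor: γ = (1 − 0.850084)^(−1/2) = 2.5827.
Lab-frame lifetime: Δt = γτ = 2.5827 × 464 ns = 1198.4 ns.
Distance: d = vΔt = 0.922 × 2.998×10⁸ m/s × 1.1984×10^-6 s = 331 m.

331 m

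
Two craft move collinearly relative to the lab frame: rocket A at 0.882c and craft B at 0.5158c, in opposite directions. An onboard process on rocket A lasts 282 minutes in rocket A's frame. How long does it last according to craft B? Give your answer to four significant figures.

1016 minutes

Speed of rocket A in craft B's frame: u = (v_A + v_B)/(1 + v_A v_B/c²) = (0.882 + 0.5158)/(1 + 0.882×0.5158) = 1.3978/1.4549356 = 0.96073; |u| = 0.96073c.
γ for this relative speed: γ = 1/√(1 − 0.923002) = 3.6038.
The clock on rocket A records proper time, so craft B measures Δt = γΔτ = 3.6038 × 282 = 1016 minutes.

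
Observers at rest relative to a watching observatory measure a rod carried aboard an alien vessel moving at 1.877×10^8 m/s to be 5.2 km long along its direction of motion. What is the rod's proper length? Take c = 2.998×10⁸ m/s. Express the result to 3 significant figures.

6.67 km

β = v/c = (1.877×10^8 m/s)/(2.998×10⁸ m/s) = 0.626084.
β² = 0.3919812, so γ = 1/√0.6080188 = 1.2825.
Proper length: L₀ = γ·L = 1.2825 × 5.2 = 6.67 km.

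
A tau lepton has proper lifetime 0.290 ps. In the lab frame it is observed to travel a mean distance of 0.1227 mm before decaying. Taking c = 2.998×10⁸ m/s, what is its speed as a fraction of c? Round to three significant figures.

Lab distance = (lab lifetime)·v = γτ·βc, so βγ = d/(cτ) = 1.227×10^-4/(2.998×10⁸ × 2.900×10^-13) = 1.4113.
With βγ = 1.4113: γ² = 1 + (βγ)² = 2.99177, and β = (βγ)/γ = 1.4113/1.72967 = 0.816.

0.816c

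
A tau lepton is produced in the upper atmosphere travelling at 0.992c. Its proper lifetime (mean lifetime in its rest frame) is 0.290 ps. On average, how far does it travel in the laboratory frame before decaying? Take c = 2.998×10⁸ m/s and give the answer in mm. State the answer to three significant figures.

0.683 mm

γ = 1/√(1 − β²) = 1/√(1 − 0.984064) = 1/√0.015936 = 7.9216.
Lab-frame lifetime: Δt = γτ = 7.9216 × 0.290 ps = 2.2973 ps.
Distance: d = vΔt = 0.992 × 2.998×10⁸ m/s × 2.2973×10^-12 s = 6.83×10^-4 m = 0.683 mm.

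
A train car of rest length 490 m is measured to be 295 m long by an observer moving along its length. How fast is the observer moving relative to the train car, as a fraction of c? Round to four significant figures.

Length contraction gives γ = L₀/L = 490/295 = 1.661.
β = √(1 − 1/γ²) = √0.637539 = 0.7985.

0.7985c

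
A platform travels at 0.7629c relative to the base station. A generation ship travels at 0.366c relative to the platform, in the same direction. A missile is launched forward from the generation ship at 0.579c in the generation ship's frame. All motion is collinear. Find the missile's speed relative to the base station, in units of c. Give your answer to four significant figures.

First combine the missile and generation ship (S''→S'): u₁ = (0.579 + 0.366)/(1 + 0.579×0.366) = 0.945/1.211914 = 0.77976.
Then combine with the platform (S'→S): u = (0.77976 + 0.7629)/(1 + 0.77976×0.7629) = 1.54266/1.594878904 = 0.96726.

0.9673c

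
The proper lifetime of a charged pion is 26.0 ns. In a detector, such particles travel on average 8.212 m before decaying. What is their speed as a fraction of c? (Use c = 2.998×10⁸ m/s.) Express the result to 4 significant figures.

Let x = d/(cτ) = 8.212 m / (2.998×10⁸ m/s × 2.600×10^-8 s) = 1.0535. Since d = βγcτ, x = βγ = β/√(1−β²).
Solving: β² = x²/(1+x²) = 1.10986/2.10986 = 0.526035, so β = 0.7253.

0.7253c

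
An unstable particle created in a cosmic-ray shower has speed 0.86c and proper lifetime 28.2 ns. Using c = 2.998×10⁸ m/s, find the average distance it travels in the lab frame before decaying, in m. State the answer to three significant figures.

Lorentz factor: γ = (1 − 0.7396)^(−1/2) = 1.9597.
Lab-frame lifetime: Δt = γτ = 1.9597 × 28.2 ns = 55.264 ns.
Distance: d = vΔt = 0.86 × 2.998×10⁸ m/s × 5.5264×10^-8 s = 14.2 m.

14.2 m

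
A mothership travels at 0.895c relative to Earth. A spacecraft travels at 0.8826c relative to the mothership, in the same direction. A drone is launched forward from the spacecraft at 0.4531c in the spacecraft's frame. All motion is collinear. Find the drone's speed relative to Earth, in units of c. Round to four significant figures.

Apply u = (u'+v)/(1+u'v) twice. Drone in the mothership frame: (0.4531+0.8826)/(1+0.4531·0.8826) = 1.3357/1.39990606 = 0.95414c.
That velocity, transformed to the rest frame of Earth: (0.95414+0.895)/(1+0.95414·0.895) = 1.84914/1.8539553 = 0.9974c.

0.9974c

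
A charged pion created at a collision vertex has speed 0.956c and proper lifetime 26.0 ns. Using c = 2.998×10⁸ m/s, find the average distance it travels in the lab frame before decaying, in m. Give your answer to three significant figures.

β² = 0.913936, so γ = 1/√0.086064 = 3.4087.
Lab-frame lifetime: Δt = γτ = 3.4087 × 26.0 ns = 88.626 ns.
Distance: d = vΔt = 0.956 × 2.998×10⁸ m/s × 8.8626×10^-8 s = 25.4 m.

25.4 m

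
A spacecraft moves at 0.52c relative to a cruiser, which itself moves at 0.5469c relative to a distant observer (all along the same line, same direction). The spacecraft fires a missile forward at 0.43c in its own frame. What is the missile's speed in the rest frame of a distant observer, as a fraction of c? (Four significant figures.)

0.9289c

Apply u = (u'+v)/(1+u'v) twice. Missile in the cruiser frame: (0.43+0.52)/(1+0.43·0.52) = 0.95/1.2236 = 0.7764c.
That velocity, transformed to the rest frame of a distant observer: (0.7764+0.5469)/(1+0.7764·0.5469) = 1.3233/1.42461316 = 0.92888c.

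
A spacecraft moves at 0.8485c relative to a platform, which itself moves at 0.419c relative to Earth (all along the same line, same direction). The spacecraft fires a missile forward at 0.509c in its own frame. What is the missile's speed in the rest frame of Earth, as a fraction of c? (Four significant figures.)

Compose velocities in two stages. Stage 1 (into S'): u₁ = (0.509+0.8485)/(1+0.509×0.8485) = 0.94805.
Stage 2 (into S): u = (0.94805+0.419)/(1+0.94805×0.419) = 0.9784, so the speed is 0.9784c.

0.9784c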